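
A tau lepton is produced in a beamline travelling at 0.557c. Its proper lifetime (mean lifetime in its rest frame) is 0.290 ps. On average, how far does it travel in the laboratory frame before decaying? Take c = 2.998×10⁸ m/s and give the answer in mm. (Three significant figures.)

0.0583 mm

γ = 1/√(1 − β²) = 1/√(1 − 0.310249) = 1/√0.689751 = 1/0.830512 = 1.2041.
Lab-frame lifetime: Δt = γτ = 1.2041 × 0.290 ps = 0.34919 ps.
Distance: d = vΔt = 0.557 × 2.998×10⁸ m/s × 3.4919×10^-13 s = 5.83×10^-5 m = 0.0583 mm.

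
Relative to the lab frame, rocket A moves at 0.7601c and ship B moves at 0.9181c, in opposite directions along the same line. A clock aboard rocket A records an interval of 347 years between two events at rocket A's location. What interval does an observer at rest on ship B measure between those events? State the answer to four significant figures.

The velocity of rocket A relative to ship B is (0.7601 + 0.9181)c / (1 + 0.7601×0.9181) = 0.98843c; relative speed 0.98843c.
γ for this relative speed: γ = 1/√(1 − 0.976994) = 6.5929.
Rocket A's interval is proper; time dilation gives Δt_B = γΔτ = 6.5929 × 347 years = 2288 years.

2288 years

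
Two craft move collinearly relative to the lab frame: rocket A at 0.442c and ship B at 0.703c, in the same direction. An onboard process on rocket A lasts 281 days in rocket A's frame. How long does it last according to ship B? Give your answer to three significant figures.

304 days

The velocity of rocket A relative to ship B is (0.442 − 0.703)c / (1 − 0.442×0.703) = −0.37866c; relative speed 0.37866c.
At |u| = 0.37866c, γ = (1 − 0.143383)^(−1/2) = 1.0805.
Rocket A's interval is proper; time dilation gives Δt_B = γΔτ = 1.0805 × 281 days = 304 days.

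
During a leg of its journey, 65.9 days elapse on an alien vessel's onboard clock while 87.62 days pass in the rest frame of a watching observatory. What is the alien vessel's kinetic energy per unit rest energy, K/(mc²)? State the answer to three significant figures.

The time-dilation ratio gives γ = 87.62/65.9 = 1.32959.
Since K = (γ−1)mc², K/(mc²) = 1.32959 − 1 = 0.330.

0.330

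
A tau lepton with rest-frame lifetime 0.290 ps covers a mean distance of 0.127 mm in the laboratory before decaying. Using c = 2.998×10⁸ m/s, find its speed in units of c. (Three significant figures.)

Lab distance = (lab lifetime)·v = γτ·βc, so βγ = d/(cτ) = 1.270×10^-4/(2.998×10⁸ × 2.900×10^-13) = 1.4607.
With βγ = 1.4607: γ² = 1 + (βγ)² = 3.13364, and β = (βγ)/γ = 1.4607/1.77021 = 0.825.

0.825c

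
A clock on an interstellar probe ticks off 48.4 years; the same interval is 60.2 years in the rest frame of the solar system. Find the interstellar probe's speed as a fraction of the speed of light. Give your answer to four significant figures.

0.5946c

γ = Δt/Δτ = 60.2/48.4 = 1.2438.
β = √(1 − 1/γ²) = √(1 − 0.646396) = √0.353604 = 0.5946.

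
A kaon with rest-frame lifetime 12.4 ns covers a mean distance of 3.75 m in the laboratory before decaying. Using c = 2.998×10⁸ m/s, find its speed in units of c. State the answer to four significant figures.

d = βγcτ ⇒ βγ = d/(cτ) = 3.750 m / (3.71752 m) = 1.0087.
β = (βγ)/√(1+(βγ)²) = 1.0087/√2.01748 = 0.7102.

0.7102c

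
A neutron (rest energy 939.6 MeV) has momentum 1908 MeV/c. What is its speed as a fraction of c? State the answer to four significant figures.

pc/(mc²) = 1908/939.6 = 2.0307 = βγ = β/√(1−β²).
So β² = x²/(1 + x²) with x = 2.0307: x² = 4.12374, β² = 4.12374/5.12374 = 0.80483, β = 0.8971.

0.8971c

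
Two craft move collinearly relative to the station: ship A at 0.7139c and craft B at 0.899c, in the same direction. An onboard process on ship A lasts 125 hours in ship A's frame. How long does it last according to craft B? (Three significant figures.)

Speed of ship A in craft B's frame: u = (v_A − v_B)/(1 − v_A v_B/c²) = (0.7139 − 0.899)/(1 − 0.7139×0.899) = −0.1851/0.3582039 = −0.51674; |u| = 0.51674c.
At |u| = 0.51674c, γ = (1 − 0.26702)^(−1/2) = 1.168.
The clock on ship A records proper time, so craft B measures Δt = γΔτ = 1.168 × 125 = 146 hours.

146 hours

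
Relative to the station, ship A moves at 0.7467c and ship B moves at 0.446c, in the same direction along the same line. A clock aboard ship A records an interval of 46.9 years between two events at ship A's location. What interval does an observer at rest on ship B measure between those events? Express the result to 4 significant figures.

52.54 years

Transform ship A's velocity into ship B's frame: (0.7467 − 0.446)/(1 − 0.7467·0.446) = 0.3007/0.6669718, so the relative speed is 0.45084c.
γ for this relative speed: γ = 1/√(1 − 0.203257) = 1.1203.
The clock on ship A records proper time, so ship B measures Δt = γΔτ = 1.1203 × 46.9 = 52.54 years.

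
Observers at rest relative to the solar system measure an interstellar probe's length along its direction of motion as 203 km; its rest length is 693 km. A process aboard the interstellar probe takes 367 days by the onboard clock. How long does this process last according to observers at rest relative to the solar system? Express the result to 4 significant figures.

γ = L₀/L = 693/203 = 3.41379.
Δt = γΔτ = 3.41379 × 367 = 1253 days.

1253 days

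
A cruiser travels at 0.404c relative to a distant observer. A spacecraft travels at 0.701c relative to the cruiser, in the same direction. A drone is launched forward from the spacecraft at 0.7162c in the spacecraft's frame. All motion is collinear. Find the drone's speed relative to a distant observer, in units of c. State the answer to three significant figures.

First combine the drone and spacecraft (S''→S'): u₁ = (0.7162 + 0.701)/(1 + 0.7162×0.701) = 1.4172/1.5020562 = 0.94351.
Then combine with the cruiser (S'→S): u = (0.94351 + 0.404)/(1 + 0.94351×0.404) = 1.34751/1.38117804 = 0.97562.

0.976c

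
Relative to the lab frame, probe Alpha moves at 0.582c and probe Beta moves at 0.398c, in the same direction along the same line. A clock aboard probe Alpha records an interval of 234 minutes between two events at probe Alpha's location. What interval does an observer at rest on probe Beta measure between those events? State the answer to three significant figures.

241 minutes

The velocity of probe Alpha relative to probe Beta is (0.582 − 0.398)c / (1 − 0.582×0.398) = 0.23947c; relative speed 0.23947c.
At |u| = 0.23947c, γ = (1 − 0.0573459)^(−1/2) = 1.03.
Probe Alpha's interval is proper; time dilation gives Δt_B = γΔτ = 1.03 × 234 minutes = 241 minutes.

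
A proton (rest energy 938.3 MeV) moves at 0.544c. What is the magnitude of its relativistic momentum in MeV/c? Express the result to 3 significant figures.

β² = 0.295936, so γ = 1/√0.704064 = 1.1918.
Momentum: p = γβ·mc = 1.1918 × 0.544 × 938.3 MeV/c = 608 MeV/c.

608 MeV/c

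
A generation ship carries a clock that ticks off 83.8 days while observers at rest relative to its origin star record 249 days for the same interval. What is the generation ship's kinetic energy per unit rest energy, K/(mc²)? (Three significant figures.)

1.97

γ = Δt/Δτ = 249/83.8 = 2.97136.
Since K = (γ−1)mc², K/(mc²) = 2.97136 − 1 = 1.97.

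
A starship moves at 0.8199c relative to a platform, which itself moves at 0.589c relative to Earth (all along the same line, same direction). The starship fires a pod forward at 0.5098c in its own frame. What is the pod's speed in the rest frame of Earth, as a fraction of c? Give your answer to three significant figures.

0.984c

Apply u = (u'+v)/(1+u'v) twice. Pod in the platform frame: (0.5098+0.8199)/(1+0.5098·0.8199) = 1.3297/1.41798502 = 0.93774c.
That velocity, transformed to the rest frame of Earth: (0.93774+0.589)/(1+0.93774·0.589) = 1.52674/1.55232886 = 0.98352c.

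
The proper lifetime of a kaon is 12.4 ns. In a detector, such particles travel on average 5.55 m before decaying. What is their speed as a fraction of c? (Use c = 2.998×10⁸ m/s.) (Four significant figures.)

0.8308c

Lab distance = (lab lifetime)·v = γτ·βc, so βγ = d/(cτ) = 5.550/(2.998×10⁸ × 1.240×10^-8) = 1.4929.
With βγ = 1.4929: γ² = 1 + (βγ)² = 3.22875, and β = (βγ)/γ = 1.4929/1.79687 = 0.8308.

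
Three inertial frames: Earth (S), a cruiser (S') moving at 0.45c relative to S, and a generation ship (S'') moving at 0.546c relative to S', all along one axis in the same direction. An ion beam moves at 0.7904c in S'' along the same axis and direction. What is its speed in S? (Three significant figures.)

0.974c

First combine the ion beam and generation ship (S''→S'): u₁ = (0.7904 + 0.546)/(1 + 0.7904×0.546) = 1.3364/1.4315584 = 0.93353.
Then combine with the cruiser (S'→S): u = (0.93353 + 0.45)/(1 + 0.93353×0.45) = 1.38353/1.4200885 = 0.97426.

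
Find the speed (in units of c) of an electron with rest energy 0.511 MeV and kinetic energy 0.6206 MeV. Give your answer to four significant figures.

γ = 1 + K/(mc²) = 1 + 0.6206/0.511 = 2.2145.
β = √(1 − 1/γ²) = √(1 − 0.203915) = √0.796085 = 0.8922.

0.8922c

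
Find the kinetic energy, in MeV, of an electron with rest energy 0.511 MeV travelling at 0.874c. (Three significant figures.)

0.541 MeV

With β = 0.874, γ = 1/√(1 − 0.874²) = 1/√0.236124 = 2.0579.
Kinetic energy: K = (γ − 1)mc² = (2.0579 − 1) × 0.511 MeV = 1.0579 × 0.511 = 0.541 MeV.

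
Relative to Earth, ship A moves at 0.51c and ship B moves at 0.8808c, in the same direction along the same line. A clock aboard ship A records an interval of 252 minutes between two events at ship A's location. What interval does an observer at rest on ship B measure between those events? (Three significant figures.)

The velocity of ship A relative to ship B is (0.51 − 0.8808)c / (1 − 0.51×0.8808) = −0.67321c; relative speed 0.67321c.
γ for this relative speed: γ = 1/√(1 − 0.453212) = 1.3524.
Ship A's interval is proper; time dilation gives Δt_B = γΔτ = 1.3524 × 252 minutes = 341 minutes.

341 minutes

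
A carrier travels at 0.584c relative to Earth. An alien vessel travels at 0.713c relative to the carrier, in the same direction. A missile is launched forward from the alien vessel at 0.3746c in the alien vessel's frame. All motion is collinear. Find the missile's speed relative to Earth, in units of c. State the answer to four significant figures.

Apply u = (u'+v)/(1+u'v) twice. Missile in the carrier frame: (0.3746+0.713)/(1+0.3746·0.713) = 1.0876/1.2670898 = 0.85834c.
That velocity, transformed to the rest frame of Earth: (0.85834+0.584)/(1+0.85834·0.584) = 1.44234/1.50127056 = 0.96075c.

0.9607c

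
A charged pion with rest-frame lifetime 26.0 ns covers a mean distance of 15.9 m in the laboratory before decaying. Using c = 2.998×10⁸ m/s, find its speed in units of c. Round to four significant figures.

0.8979c

Let x = d/(cτ) = 15.90 m / (2.998×10⁸ m/s × 2.600×10^-8 s) = 2.0398. Since d = βγcτ, x = βγ = β/√(1−β²).
Solving: β² = x²/(1+x²) = 4.16078/5.16078 = 0.806231, so β = 0.8979.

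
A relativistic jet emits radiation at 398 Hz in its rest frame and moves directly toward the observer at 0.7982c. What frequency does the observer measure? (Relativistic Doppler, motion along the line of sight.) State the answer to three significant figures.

1190 Hz

Relativistic Doppler (source moving toward): f_obs = f_src · √((1+β)/(1−β)).
With β = 0.7982: factor = √(1.7982/0.2018) = 2.9851.
f_obs = 398 × 2.9851 = 1190 Hz.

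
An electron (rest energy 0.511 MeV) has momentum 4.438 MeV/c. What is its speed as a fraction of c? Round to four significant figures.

pc/(mc²) = 4.438/0.511 = 8.6849 = βγ = β/√(1−β²).
So β² = x²/(1 + x²) with x = 8.6849: x² = 75.4275, β² = 75.4275/76.4275 = 0.986916, β = 0.9934.

0.9934c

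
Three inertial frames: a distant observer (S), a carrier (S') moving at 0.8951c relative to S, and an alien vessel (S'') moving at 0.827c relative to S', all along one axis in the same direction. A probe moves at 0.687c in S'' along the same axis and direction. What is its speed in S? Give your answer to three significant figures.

0.998c

First combine the probe and alien vessel (S''→S'): u₁ = (0.687 + 0.827)/(1 + 0.687×0.827) = 1.514/1.568149 = 0.96547.
Then combine with the carrier (S'→S): u = (0.96547 + 0.8951)/(1 + 0.96547×0.8951) = 1.86057/1.864192197 = 0.99806.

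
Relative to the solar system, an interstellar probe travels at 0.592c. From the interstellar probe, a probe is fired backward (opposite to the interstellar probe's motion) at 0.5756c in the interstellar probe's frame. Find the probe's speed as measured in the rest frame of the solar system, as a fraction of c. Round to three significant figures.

Relativistic velocity addition: u = (u' + v)/(1 + u'v/c²), with u' = −0.5756c and v = 0.592c.
Numerator: −0.5756 + 0.592 = 0.0164. Denominator: 1 + (−0.5756)(0.592) = 0.6592448.
u = 0.0164/0.6592448 = 0.024877, so the speed is 0.0249c.

0.0249c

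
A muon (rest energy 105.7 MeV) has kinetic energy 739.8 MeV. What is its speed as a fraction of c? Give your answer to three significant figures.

K = (γ−1)mc², so γ = 1 + 739.8/105.7 = 7.9991.
Then v/c = √(1 − γ⁻²) = √(1 − 0.0156285) = √0.9843715 = 0.992.

0.992c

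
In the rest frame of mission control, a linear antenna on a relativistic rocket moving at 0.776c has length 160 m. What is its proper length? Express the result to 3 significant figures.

With β = 0.776, γ = 1/√(1 − 0.776²) = 1/√0.397824 = 1.5855.
Proper length: L₀ = γ·L = 1.5855 × 160 = 254 m.

254 m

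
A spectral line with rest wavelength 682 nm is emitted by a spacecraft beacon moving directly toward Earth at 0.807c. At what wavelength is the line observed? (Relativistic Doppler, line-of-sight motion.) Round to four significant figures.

Relativistic Doppler for wavelength: λ_obs = λ_src · √((1−β)/(1+β)).
With β = 0.807: factor = √(0.193/1.807) = 0.32681.
λ_obs = 682 × 0.32681 = 222.9 nm.

222.9 nm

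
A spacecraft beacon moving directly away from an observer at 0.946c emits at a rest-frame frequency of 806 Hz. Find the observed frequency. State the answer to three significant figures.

134 Hz

Relativistic Doppler (source moving away): f_obs = f_src · √((1−β)/(1+β)).
With β = 0.946: factor = √(0.054/1.946) = 0.16658.
f_obs = 806 × 0.16658 = 134 Hz.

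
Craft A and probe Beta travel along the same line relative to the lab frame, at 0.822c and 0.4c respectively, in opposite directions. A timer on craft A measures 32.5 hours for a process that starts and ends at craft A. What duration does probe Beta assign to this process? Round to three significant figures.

82.7 hours

Transform craft A's velocity into probe Beta's frame: (0.822 + 0.4)/(1 + 0.822·0.4) = 1.222/1.3288, so the relative speed is 0.91963c.
At |u| = 0.91963c, γ = (1 − 0.845719)^(−1/2) = 2.5459.
The clock on craft A records proper time, so probe Beta measures Δt = γΔτ = 2.5459 × 32.5 = 82.7 hours.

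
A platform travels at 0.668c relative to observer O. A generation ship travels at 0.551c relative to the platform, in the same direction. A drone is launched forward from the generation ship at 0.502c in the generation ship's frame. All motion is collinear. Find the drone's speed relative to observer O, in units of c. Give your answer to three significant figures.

0.963c

Compose velocities in two stages. Stage 1 (into S'): u₁ = (0.502+0.551)/(1+0.502×0.551) = 0.82485.
Stage 2 (into S): u = (0.82485+0.668)/(1+0.82485×0.668) = 0.96251, so the speed is 0.963c.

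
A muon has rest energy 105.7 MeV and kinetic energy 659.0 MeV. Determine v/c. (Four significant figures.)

γ = 1 + K/(mc²) = 1 + 659.0/105.7 = 7.2346.
β = √(1 − 1/γ²) = √(1 − 0.0191061) = √0.9808939 = 0.9904.

0.9904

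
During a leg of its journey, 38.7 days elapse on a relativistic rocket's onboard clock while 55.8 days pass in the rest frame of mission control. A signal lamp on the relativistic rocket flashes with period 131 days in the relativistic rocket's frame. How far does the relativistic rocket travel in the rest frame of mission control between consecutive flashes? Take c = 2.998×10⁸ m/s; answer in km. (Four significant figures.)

γ = Δt/Δτ = 55.8/38.7 = 1.44186.
β = √(1 − 1/γ²) = 0.72041. Lab-frame period = γτ = 1.44186×131 days = 188.88 days. Distance = βc × γτ = 0.72041 × 2.998×10⁸ m/s × 16319232 s = 3.5246×10^15 m = 3.525×10^12 km.

3.525×10^12 km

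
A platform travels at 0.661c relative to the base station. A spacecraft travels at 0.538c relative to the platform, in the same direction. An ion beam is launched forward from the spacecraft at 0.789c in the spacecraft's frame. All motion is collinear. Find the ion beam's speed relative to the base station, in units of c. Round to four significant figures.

Compose velocities in two stages. Stage 1 (into S'): u₁ = (0.789+0.538)/(1+0.789×0.538) = 0.93157.
Stage 2 (into S): u = (0.93157+0.661)/(1+0.93157×0.661) = 0.98564, so the speed is 0.9856c.

0.9856c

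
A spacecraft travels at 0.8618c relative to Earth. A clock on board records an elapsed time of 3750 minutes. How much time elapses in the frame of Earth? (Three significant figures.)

7390 minutes

γ = 1/√(1 − β²) = 1/√(1 − 0.74269924) = 1/√0.25730076 = 1/0.507248 = 1.9714.
The onboard clock measures proper time, so the interval in the rest frame of Earth is dilated: Δt = γ·Δτ = 1.9714 × 3750 minutes = 7390 minutes.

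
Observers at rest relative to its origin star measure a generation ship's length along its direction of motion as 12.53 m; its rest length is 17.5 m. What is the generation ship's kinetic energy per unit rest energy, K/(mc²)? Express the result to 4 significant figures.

Length contraction gives γ = L₀/L = 17.5/12.53 = 1.39665.
Since K = (γ−1)mc², K/(mc²) = 1.39665 − 1 = 0.3966.

0.3966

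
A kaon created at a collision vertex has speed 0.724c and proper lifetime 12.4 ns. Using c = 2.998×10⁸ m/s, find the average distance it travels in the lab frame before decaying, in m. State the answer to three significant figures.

With β = 0.724, γ = 1/√(1 − 0.724²) = 1/√0.475824 = 1.4497.
Lab-frame lifetime: Δt = γτ = 1.4497 × 12.4 ns = 17.976 ns.
Distance: d = vΔt = 0.724 × 2.998×10⁸ m/s × 1.7976×10^-8 s = 3.90 m.

3.90 m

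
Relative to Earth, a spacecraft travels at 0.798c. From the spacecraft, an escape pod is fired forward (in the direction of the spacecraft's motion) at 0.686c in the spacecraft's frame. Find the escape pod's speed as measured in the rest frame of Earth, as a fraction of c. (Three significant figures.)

Relativistic velocity addition: u = (u' + v)/(1 + u'v/c²), with u' = 0.686c and v = 0.798c.
Numerator: 0.686 + 0.798 = 1.484. Denominator: 1 + (0.686)(0.798) = 1.547428.
u = 1.484/1.547428 = 0.95901, so the speed is 0.959c.

0.959c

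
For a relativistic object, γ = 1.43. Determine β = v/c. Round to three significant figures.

β = √(1 − 1/γ²) = √(1 − 1/2.0449) = √0.510979 = 0.715.

0.715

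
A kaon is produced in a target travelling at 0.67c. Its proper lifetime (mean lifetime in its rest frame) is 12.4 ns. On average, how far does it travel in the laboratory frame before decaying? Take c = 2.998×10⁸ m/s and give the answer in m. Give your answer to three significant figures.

3.36 m

γ = 1/√(1 − β²) = 1/√(1 − 0.4489) = 1/√0.5511 = 1/0.742361 = 1.3471.
Lab-frame lifetime: Δt = γτ = 1.3471 × 12.4 ns = 16.704 ns.
Distance: d = vΔt = 0.67 × 2.998×10⁸ m/s × 1.6704×10^-8 s = 3.36 m.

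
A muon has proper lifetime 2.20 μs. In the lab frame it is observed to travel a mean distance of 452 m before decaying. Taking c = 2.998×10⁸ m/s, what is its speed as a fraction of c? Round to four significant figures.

0.5653c

d = βγcτ ⇒ βγ = d/(cτ) = 452.0 m / (659.56 m) = 0.68531.
β = (βγ)/√(1+(βγ)²) = 0.68531/√1.46965 = 0.5653.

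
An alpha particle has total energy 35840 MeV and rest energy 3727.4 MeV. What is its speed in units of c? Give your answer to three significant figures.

Total energy E = γmc² gives γ = 35840/3727.4 = 9.6153.
Hence β = √(1 − 1/γ²) = √(1 − 0.0108162) = √0.9891838 = 0.995.

0.995c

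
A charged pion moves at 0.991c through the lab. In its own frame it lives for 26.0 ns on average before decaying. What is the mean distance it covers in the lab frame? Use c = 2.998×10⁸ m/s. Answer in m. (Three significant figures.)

57.7 m

β² = 0.982081, so γ = 1/√0.017919 = 7.4704.
Lab-frame lifetime: Δt = γτ = 7.4704 × 26.0 ns = 194.23 ns.
Distance: d = vΔt = 0.991 × 2.998×10⁸ m/s × 1.9423×10^-7 s = 57.7 m.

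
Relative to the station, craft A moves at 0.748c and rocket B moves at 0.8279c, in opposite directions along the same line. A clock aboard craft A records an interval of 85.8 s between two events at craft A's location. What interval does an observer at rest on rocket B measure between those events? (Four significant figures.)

373.2 s

Speed of craft A in rocket B's frame: u = (v_A + v_B)/(1 + v_A v_B/c²) = (0.748 + 0.8279)/(1 + 0.748×0.8279) = 1.5759/1.6192692 = 0.97322; |u| = 0.97322c.
γ for this relative speed: γ = 1/√(1 − 0.947157) = 4.3502.
Craft A's interval is proper; time dilation gives Δt_B = γΔτ = 4.3502 × 85.8 s = 373.2 s.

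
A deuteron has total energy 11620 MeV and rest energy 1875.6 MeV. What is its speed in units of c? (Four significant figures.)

0.9869c

γ = E/(mc²) = 11620/1875.6 = 6.1954.
β = √(1 − 1/γ²) = √(1 − 0.0260532) = √0.9739468 = 0.9869.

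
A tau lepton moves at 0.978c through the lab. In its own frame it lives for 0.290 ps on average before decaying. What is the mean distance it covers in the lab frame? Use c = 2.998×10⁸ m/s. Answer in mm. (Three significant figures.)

0.408 mm

With β = 0.978, γ = 1/√(1 − 0.978²) = 1/√0.043516 = 4.7938.
Lab-frame lifetime: Δt = γτ = 4.7938 × 0.290 ps = 1.3902 ps.
Distance: d = vΔt = 0.978 × 2.998×10⁸ m/s × 1.3902×10^-12 s = 4.08×10^-4 m = 0.408 mm.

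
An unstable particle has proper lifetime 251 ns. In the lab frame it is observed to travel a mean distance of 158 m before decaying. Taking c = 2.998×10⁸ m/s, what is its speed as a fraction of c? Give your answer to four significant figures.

Let x = d/(cτ) = 158.0 m / (2.998×10⁸ m/s × 2.510×10^-7 s) = 2.0997. Since d = βγcτ, x = βγ = β/√(1−β²).
Solving: β² = x²/(1+x²) = 4.40874/5.40874 = 0.815114, so β = 0.9028.

0.9028c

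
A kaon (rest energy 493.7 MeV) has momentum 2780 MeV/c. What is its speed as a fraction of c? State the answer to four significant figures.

0.9846c

pc/(mc²) = 2780/493.7 = 5.6309 = βγ = β/√(1−β²).
So β² = x²/(1 + x²) with x = 5.6309: x² = 31.707, β² = 31.707/32.707 = 0.969426, β = 0.9846.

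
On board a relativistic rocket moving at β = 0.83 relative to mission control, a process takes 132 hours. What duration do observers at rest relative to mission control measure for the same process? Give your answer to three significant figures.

With β = 0.83, γ = 1/√(1 − 0.83²) = 1/√0.3111 = 1.7929.
The onboard clock measures proper time, so the interval in the rest frame of mission control is dilated: Δt = γ·Δτ = 1.7929 × 132 hours = 237 hours.

237 hours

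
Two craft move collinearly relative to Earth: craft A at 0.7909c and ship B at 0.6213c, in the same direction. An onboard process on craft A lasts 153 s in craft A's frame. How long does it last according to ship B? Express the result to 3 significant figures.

162 s

Speed of craft A in ship B's frame: u = (v_A − v_B)/(1 − v_A v_B/c²) = (0.7909 − 0.6213)/(1 − 0.7909×0.6213) = 0.1696/0.50861383 = 0.33346; |u| = 0.33346c.
At |u| = 0.33346c, γ = (1 − 0.111196)^(−1/2) = 1.0607.
Craft A's interval is proper; time dilation gives Δt_B = γΔτ = 1.0607 × 153 s = 162 s.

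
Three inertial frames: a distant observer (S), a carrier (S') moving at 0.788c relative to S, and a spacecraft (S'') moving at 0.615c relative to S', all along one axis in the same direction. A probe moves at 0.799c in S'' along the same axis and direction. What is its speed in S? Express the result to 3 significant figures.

Apply u = (u'+v)/(1+u'v) twice. Probe in the carrier frame: (0.799+0.615)/(1+0.799·0.615) = 1.414/1.491385 = 0.94811c.
That velocity, transformed to the rest frame of a distant observer: (0.94811+0.788)/(1+0.94811·0.788) = 1.73611/1.74711068 = 0.9937c.

0.994c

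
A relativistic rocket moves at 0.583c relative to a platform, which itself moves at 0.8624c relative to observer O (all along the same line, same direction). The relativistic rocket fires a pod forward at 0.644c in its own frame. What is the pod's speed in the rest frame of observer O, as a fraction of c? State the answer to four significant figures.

First combine the pod and relativistic rocket (S''→S'): u₁ = (0.644 + 0.583)/(1 + 0.644×0.583) = 1.227/1.375452 = 0.89207.
Then combine with the platform (S'→S): u = (0.89207 + 0.8624)/(1 + 0.89207×0.8624) = 1.75447/1.769321168 = 0.99161.

0.9916c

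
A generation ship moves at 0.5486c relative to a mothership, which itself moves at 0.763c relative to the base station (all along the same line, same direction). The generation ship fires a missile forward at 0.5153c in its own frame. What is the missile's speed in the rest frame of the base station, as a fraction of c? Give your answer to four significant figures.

0.9752c

Compose velocities in two stages. Stage 1 (into S'): u₁ = (0.5153+0.5486)/(1+0.5153×0.5486) = 0.82943.
Stage 2 (into S): u = (0.82943+0.763)/(1+0.82943×0.763) = 0.97524, so the speed is 0.9752c.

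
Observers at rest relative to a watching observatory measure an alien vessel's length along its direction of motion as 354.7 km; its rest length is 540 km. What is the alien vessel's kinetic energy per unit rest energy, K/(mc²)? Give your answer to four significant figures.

0.5224

Length contraction gives γ = L₀/L = 540/354.7 = 1.52241.
K/(mc²) = γ − 1 = 1.52241 − 1 = 0.5224.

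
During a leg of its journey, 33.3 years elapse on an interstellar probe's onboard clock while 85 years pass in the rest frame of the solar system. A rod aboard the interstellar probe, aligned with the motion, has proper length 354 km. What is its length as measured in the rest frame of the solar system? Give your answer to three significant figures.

γ = Δt/Δτ = 85/33.3 = 2.55255.
L = L₀/γ = 354/2.55255 = 139 km.

139 km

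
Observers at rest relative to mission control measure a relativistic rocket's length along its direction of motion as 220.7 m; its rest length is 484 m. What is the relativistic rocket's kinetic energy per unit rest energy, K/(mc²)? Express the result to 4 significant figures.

Length contraction gives γ = L₀/L = 484/220.7 = 2.19302.
K/(mc²) = γ − 1 = 2.19302 − 1 = 1.193.

1.193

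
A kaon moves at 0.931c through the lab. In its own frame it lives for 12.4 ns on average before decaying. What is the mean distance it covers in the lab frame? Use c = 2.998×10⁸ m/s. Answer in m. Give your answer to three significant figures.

9.48 m

γ = 1/√(1 − β²) = 1/√(1 − 0.866761) = 1/√0.133239 = 1/0.365019 = 2.7396.
Lab-frame lifetime: Δt = γτ = 2.7396 × 12.4 ns = 33.971 ns.
Distance: d = vΔt = 0.931 × 2.998×10⁸ m/s × 3.3971×10^-8 s = 9.48 m.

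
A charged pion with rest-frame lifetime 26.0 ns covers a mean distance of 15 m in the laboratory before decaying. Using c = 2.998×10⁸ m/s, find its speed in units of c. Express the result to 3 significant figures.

0.887c

Lab distance = (lab lifetime)·v = γτ·βc, so βγ = d/(cτ) = 15.00/(2.998×10⁸ × 2.600×10^-8) = 1.9244.
With βγ = 1.9244: γ² = 1 + (βγ)² = 4.70332, and β = (βγ)/γ = 1.9244/2.16871 = 0.887.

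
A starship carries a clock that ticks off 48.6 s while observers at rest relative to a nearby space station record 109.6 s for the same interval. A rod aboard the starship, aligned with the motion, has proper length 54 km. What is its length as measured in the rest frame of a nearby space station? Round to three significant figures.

23.9 km

The time-dilation ratio gives γ = 109.6/48.6 = 2.25514.
The rod contracts by the same γ: 54 km / 2.25514 = 23.9 km.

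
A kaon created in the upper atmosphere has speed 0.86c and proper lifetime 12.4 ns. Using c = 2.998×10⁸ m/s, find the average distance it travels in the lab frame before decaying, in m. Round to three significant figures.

γ = 1/√(1 − β²) = 1/√(1 − 0.7396) = 1/√0.2604 = 1/0.510294 = 1.9597.
Lab-frame lifetime: Δt = γτ = 1.9597 × 12.4 ns = 24.3 ns.
Distance: d = vΔt = 0.86 × 2.998×10⁸ m/s × 2.4300×10^-8 s = 6.27 m.

6.27 m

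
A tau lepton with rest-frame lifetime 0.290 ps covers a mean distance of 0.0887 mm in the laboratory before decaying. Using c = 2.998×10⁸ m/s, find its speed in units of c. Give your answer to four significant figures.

0.7141c

Lab distance = (lab lifetime)·v = γτ·βc, so βγ = d/(cτ) = 8.870×10^-5/(2.998×10⁸ × 2.900×10^-13) = 1.0202.
With βγ = 1.0202: γ² = 1 + (βγ)² = 2.04081, and β = (βγ)/γ = 1.0202/1.42857 = 0.7141.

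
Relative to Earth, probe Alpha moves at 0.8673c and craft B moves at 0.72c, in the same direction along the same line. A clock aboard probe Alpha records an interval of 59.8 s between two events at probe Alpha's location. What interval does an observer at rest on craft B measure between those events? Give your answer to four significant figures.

65.01 s

The velocity of probe Alpha relative to craft B is (0.8673 − 0.72)c / (1 − 0.8673×0.72) = 0.39223c; relative speed 0.39223c.
At |u| = 0.39223c, γ = (1 − 0.153844)^(−1/2) = 1.0871.
The clock on probe Alpha records proper time, so craft B measures Δt = γΔτ = 1.0871 × 59.8 = 65.01 s.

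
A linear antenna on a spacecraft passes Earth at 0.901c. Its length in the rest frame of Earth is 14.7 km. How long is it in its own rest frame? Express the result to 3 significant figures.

γ = 1/√(1 − β²) = 1/√(1 − 0.811801) = 1/√0.188199 = 1/0.433819 = 2.3051.
Proper length: L₀ = γ·L = 2.3051 × 14.7 = 33.9 km.

33.9 km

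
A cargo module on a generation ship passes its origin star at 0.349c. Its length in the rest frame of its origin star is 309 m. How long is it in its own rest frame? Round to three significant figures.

With β = 0.349, γ = 1/√(1 − 0.349²) = 1/√0.878199 = 1.0671.
Proper length: L₀ = γ·L = 1.0671 × 309 = 330 m.

330 m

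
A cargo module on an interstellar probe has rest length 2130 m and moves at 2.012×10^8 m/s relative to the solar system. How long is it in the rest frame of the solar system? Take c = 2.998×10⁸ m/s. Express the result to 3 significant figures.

1580 m

β = v/c = (2.012×10^8 m/s)/(2.998×10⁸ m/s) = 0.671114.
Lorentz factor: γ = (1 − 0.450394)^(−1/2) = 1.3489.
Along the direction of motion the measured length is L₀/γ = 2130/1.3489 = 1580 m.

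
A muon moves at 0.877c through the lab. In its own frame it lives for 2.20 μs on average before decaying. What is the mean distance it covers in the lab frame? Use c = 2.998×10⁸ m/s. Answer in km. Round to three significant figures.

1.20 km

β² = 0.769129, so γ = 1/√0.230871 = 2.0812.
Lab-frame lifetime: Δt = γτ = 2.0812 × 2.20 μs = 4.5786 μs.
Distance: d = vΔt = 0.877 × 2.998×10⁸ m/s × 4.5786×10^-6 s = 1200 m = 1.20 km.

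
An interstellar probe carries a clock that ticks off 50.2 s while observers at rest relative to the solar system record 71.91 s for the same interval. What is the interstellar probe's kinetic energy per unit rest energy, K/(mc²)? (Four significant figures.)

0.4325

γ = Δt/Δτ = 71.91/50.2 = 1.43247.
K/(mc²) = γ − 1 = 1.43247 − 1 = 0.4325.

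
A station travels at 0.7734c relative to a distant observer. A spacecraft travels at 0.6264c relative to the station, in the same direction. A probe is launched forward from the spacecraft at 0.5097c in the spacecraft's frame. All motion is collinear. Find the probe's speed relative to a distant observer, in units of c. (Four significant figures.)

0.9811c

Compose velocities in two stages. Stage 1 (into S'): u₁ = (0.5097+0.6264)/(1+0.5097×0.6264) = 0.86115.
Stage 2 (into S): u = (0.86115+0.7734)/(1+0.86115×0.7734) = 0.98111, so the speed is 0.9811c.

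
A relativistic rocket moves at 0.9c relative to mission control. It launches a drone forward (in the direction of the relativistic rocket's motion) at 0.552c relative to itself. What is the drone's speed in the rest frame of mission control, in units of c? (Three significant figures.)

0.970c

Relativistic velocity addition: u = (u' + v)/(1 + u'v/c²), with u' = 0.552c and v = 0.9c.
Numerator: 0.552 + 0.9 = 1.452. Denominator: 1 + (0.552)(0.9) = 1.4968.
u = 1.452/1.4968 = 0.97007, so the speed is 0.970c.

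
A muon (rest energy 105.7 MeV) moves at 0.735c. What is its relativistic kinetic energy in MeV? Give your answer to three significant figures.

γ = 1/√(1 − β²) = 1/√(1 − 0.540225) = 1/√0.459775 = 1/0.678067 = 1.47478.
Kinetic energy: K = (γ − 1)mc² = (1.47478 − 1) × 105.7 MeV = 0.47478 × 105.7 = 50.2 MeV.

50.2 MeV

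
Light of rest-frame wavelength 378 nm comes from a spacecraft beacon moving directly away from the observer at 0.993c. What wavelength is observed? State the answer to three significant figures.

Relativistic Doppler for wavelength: λ_obs = λ_src · √((1+β)/(1−β)).
With β = 0.993: factor = √(1.993/0.007) = 16.873.
λ_obs = 378 × 16.873 = 6380 nm.

6380 nm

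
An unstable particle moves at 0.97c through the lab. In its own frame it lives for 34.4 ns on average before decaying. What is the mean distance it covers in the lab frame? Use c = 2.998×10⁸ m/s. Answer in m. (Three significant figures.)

41.1 m

γ = 1/√(1 − β²) = 1/√(1 − 0.9409) = 1/√0.0591 = 4.1135.
Lab-frame lifetime: Δt = γτ = 4.1135 × 34.4 ns = 141.5 ns.
Distance: d = vΔt = 0.97 × 2.998×10⁸ m/s × 1.4150×10^-7 s = 41.1 m.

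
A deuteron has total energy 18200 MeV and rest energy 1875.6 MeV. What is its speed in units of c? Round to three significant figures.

γ = E/(mc²) = 18200/1875.6 = 9.7036.
β = √(1 − 1/γ²) = √(1 − 0.0106202) = √0.9893798 = 0.995.

0.995c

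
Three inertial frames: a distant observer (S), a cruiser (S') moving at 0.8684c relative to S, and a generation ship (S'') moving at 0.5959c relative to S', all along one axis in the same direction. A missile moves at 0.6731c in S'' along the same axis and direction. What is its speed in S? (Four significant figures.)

Apply u = (u'+v)/(1+u'v) twice. Missile in the cruiser frame: (0.6731+0.5959)/(1+0.6731·0.5959) = 1.269/1.40110029 = 0.90572c.
That velocity, transformed to the rest frame of a distant observer: (0.90572+0.8684)/(1+0.90572·0.8684) = 1.77412/1.786527248 = 0.99306c.

0.9931c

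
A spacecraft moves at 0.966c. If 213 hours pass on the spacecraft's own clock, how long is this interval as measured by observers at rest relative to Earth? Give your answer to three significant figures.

γ = 1/√(1 − β²) = 1/√(1 − 0.933156) = 1/√0.066844 = 1/0.258542 = 3.8678.
Time dilation: Δt = γ·Δτ = 3.8678 × 213 = 824 hours.

824 hours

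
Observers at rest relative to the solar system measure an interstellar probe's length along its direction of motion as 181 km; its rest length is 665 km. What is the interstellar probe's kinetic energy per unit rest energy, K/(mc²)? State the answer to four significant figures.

2.674

Length contraction gives γ = L₀/L = 665/181 = 3.67403.
Since K = (γ−1)mc², K/(mc²) = 3.67403 − 1 = 2.674.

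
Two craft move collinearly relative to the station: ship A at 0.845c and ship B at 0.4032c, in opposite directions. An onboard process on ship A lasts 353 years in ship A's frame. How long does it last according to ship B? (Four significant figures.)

967.1 years

Speed of ship A in ship B's frame: u = (v_A + v_B)/(1 + v_A v_B/c²) = (0.845 + 0.4032)/(1 + 0.845×0.4032) = 1.2482/1.340704 = 0.931; |u| = 0.931c.
γ for this relative speed: γ = 1/√(1 − 0.866761) = 2.7396.
The clock on ship A records proper time, so ship B measures Δt = γΔτ = 2.7396 × 353 = 967.1 years.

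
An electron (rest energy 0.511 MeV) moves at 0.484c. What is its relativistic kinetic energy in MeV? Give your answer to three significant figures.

0.0730 MeV

Lorentz factor: γ = (1 − 0.234256)^(−1/2) = 1.14277.
Kinetic energy: K = (γ − 1)mc² = (1.14277 − 1) × 0.511 MeV = 0.14277 × 0.511 = 0.0730 MeV.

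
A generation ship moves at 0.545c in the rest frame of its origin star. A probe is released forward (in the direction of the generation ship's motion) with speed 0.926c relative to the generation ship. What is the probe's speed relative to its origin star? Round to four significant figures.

0.9776c

Relativistic velocity addition: u = (u' + v)/(1 + u'v/c²), with u' = 0.926c and v = 0.545c.
Numerator: 0.926 + 0.545 = 1.471. Denominator: 1 + (0.926)(0.545) = 1.50467.
u = 1.471/1.50467 = 0.97762, so the speed is 0.9776c.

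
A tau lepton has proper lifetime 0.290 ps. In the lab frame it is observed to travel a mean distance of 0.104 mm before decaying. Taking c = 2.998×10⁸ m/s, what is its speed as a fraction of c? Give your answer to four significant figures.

Let x = d/(cτ) = 1.040×10^-4 m / (2.998×10⁸ m/s × 2.900×10^-13 s) = 1.1962. Since d = βγcτ, x = βγ = β/√(1−β²).
Solving: β² = x²/(1+x²) = 1.43089/2.43089 = 0.588628, so β = 0.7672.

0.7672c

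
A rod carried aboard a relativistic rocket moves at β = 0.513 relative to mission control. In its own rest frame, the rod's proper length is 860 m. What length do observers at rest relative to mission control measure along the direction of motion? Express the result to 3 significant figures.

γ = 1/√(1 − β²) = 1/√(1 − 0.263169) = 1/√0.736831 = 1/0.858389 = 1.165.
Length contraction: L = L₀/γ = 860/1.165 = 738 m.

738 m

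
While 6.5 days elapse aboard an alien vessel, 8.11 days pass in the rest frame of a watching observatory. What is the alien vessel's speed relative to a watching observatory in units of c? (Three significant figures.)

γ = Δt/Δτ = 8.11/6.5 = 1.2477.
β = √(1 − 1/γ²) = √(1 − 0.642362) = √0.357638 = 0.598.

0.598c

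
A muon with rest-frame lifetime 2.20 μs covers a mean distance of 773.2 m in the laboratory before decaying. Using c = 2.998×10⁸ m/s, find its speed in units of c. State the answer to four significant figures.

d = βγcτ ⇒ βγ = d/(cτ) = 773.2 m / (659.56 m) = 1.1723.
β = (βγ)/√(1+(βγ)²) = 1.1723/√2.37429 = 0.7608.

0.7608c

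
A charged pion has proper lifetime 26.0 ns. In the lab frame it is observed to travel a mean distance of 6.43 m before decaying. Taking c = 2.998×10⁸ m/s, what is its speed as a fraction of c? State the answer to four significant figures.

0.6363c

Lab distance = (lab lifetime)·v = γτ·βc, so βγ = d/(cτ) = 6.430/(2.998×10⁸ × 2.600×10^-8) = 0.82491.
With βγ = 0.82491: γ² = 1 + (βγ)² = 1.680477, and β = (βγ)/γ = 0.82491/1.29633 = 0.6363.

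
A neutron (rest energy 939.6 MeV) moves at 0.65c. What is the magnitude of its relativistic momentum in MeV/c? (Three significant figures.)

804 MeV/c

γ = 1/√(1 − β²) = 1/√(1 − 0.4225) = 1/√0.5775 = 1/0.759934 = 1.3159.
Momentum: p = γβ·mc = 1.3159 × 0.65 × 939.6 MeV/c = 804 MeV/c.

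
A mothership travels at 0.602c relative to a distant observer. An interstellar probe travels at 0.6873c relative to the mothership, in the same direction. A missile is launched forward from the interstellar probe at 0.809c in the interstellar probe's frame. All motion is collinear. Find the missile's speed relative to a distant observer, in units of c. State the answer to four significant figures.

Apply u = (u'+v)/(1+u'v) twice. Missile in the mothership frame: (0.809+0.6873)/(1+0.809·0.6873) = 1.4963/1.5560257 = 0.96162c.
That velocity, transformed to the rest frame of a distant observer: (0.96162+0.602)/(1+0.96162·0.602) = 1.56362/1.57889524 = 0.99033c.

0.9903c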